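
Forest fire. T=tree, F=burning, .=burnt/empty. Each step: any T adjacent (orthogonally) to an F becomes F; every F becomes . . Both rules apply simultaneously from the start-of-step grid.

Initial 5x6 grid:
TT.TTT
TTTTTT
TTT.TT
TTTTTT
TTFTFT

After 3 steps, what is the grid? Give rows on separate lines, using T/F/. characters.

Step 1: 5 trees catch fire, 2 burn out
  TT.TTT
  TTTTTT
  TTT.TT
  TTFTFT
  TF.F.F
Step 2: 6 trees catch fire, 5 burn out
  TT.TTT
  TTTTTT
  TTF.FT
  TF.F.F
  F.....
Step 3: 5 trees catch fire, 6 burn out
  TT.TTT
  TTFTFT
  TF...F
  F.....
  ......

TT.TTT
TTFTFT
TF...F
F.....
......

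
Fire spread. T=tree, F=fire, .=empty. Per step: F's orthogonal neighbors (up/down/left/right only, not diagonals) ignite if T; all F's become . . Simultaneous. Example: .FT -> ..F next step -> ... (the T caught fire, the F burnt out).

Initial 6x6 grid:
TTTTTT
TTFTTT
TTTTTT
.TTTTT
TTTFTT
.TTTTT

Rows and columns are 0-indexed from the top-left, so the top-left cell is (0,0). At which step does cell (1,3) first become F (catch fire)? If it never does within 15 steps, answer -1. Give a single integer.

Step 1: cell (1,3)='F' (+8 fires, +2 burnt)
  -> target ignites at step 1
Step 2: cell (1,3)='.' (+12 fires, +8 burnt)
Step 3: cell (1,3)='.' (+10 fires, +12 burnt)
Step 4: cell (1,3)='.' (+2 fires, +10 burnt)
Step 5: cell (1,3)='.' (+0 fires, +2 burnt)
  fire out at step 5

1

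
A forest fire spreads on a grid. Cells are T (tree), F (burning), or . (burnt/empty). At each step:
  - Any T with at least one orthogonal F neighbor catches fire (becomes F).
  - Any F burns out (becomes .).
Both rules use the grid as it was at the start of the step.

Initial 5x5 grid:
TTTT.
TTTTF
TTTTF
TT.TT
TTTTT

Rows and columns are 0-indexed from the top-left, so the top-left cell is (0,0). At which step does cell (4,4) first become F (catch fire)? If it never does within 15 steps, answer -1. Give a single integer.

Step 1: cell (4,4)='T' (+3 fires, +2 burnt)
Step 2: cell (4,4)='F' (+5 fires, +3 burnt)
  -> target ignites at step 2
Step 3: cell (4,4)='.' (+4 fires, +5 burnt)
Step 4: cell (4,4)='.' (+5 fires, +4 burnt)
Step 5: cell (4,4)='.' (+3 fires, +5 burnt)
Step 6: cell (4,4)='.' (+1 fires, +3 burnt)
Step 7: cell (4,4)='.' (+0 fires, +1 burnt)
  fire out at step 7

2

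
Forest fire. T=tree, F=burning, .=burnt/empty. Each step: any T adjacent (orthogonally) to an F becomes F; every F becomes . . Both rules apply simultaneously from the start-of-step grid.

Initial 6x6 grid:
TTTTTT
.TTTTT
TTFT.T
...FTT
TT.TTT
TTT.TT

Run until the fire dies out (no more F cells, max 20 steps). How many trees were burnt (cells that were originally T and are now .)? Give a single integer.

Answer: 22

Derivation:
Step 1: +5 fires, +2 burnt (F count now 5)
Step 2: +6 fires, +5 burnt (F count now 6)
Step 3: +6 fires, +6 burnt (F count now 6)
Step 4: +4 fires, +6 burnt (F count now 4)
Step 5: +1 fires, +4 burnt (F count now 1)
Step 6: +0 fires, +1 burnt (F count now 0)
Fire out after step 6
Initially T: 27, now '.': 31
Total burnt (originally-T cells now '.'): 22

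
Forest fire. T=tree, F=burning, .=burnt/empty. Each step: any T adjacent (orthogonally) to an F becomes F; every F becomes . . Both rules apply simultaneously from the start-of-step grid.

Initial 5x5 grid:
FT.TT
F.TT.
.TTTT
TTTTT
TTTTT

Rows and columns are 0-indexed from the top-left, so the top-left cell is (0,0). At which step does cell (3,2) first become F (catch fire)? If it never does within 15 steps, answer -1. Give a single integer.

Step 1: cell (3,2)='T' (+1 fires, +2 burnt)
Step 2: cell (3,2)='T' (+0 fires, +1 burnt)
  fire out at step 2
Target never catches fire within 15 steps

-1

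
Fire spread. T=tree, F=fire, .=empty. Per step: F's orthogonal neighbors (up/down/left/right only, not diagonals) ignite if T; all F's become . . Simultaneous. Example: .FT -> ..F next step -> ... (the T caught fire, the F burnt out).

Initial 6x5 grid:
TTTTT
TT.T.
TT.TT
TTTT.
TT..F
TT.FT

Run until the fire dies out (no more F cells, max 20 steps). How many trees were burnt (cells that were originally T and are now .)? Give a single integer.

Answer: 1

Derivation:
Step 1: +1 fires, +2 burnt (F count now 1)
Step 2: +0 fires, +1 burnt (F count now 0)
Fire out after step 2
Initially T: 21, now '.': 10
Total burnt (originally-T cells now '.'): 1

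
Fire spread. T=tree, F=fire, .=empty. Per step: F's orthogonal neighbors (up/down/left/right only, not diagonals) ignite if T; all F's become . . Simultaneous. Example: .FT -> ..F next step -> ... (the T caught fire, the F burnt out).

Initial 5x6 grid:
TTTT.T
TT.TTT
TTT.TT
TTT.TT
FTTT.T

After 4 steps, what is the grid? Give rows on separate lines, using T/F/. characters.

Step 1: 2 trees catch fire, 1 burn out
  TTTT.T
  TT.TTT
  TTT.TT
  FTT.TT
  .FTT.T
Step 2: 3 trees catch fire, 2 burn out
  TTTT.T
  TT.TTT
  FTT.TT
  .FT.TT
  ..FT.T
Step 3: 4 trees catch fire, 3 burn out
  TTTT.T
  FT.TTT
  .FT.TT
  ..F.TT
  ...F.T
Step 4: 3 trees catch fire, 4 burn out
  FTTT.T
  .F.TTT
  ..F.TT
  ....TT
  .....T

FTTT.T
.F.TTT
..F.TT
....TT
.....T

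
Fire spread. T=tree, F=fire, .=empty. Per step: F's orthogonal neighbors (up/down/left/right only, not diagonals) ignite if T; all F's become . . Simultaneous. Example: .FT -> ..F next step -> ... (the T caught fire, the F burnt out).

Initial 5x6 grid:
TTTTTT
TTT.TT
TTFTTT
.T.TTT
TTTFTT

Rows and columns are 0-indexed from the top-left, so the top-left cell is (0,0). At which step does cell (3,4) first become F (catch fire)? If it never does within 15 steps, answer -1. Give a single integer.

Step 1: cell (3,4)='T' (+6 fires, +2 burnt)
Step 2: cell (3,4)='F' (+8 fires, +6 burnt)
  -> target ignites at step 2
Step 3: cell (3,4)='.' (+7 fires, +8 burnt)
Step 4: cell (3,4)='.' (+3 fires, +7 burnt)
Step 5: cell (3,4)='.' (+1 fires, +3 burnt)
Step 6: cell (3,4)='.' (+0 fires, +1 burnt)
  fire out at step 6

2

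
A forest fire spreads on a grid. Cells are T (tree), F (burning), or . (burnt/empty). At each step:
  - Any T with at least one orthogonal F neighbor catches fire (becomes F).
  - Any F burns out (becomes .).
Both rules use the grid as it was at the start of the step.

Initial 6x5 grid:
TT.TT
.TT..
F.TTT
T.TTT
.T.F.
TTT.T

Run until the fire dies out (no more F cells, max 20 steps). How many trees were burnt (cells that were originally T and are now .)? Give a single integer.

Answer: 11

Derivation:
Step 1: +2 fires, +2 burnt (F count now 2)
Step 2: +3 fires, +2 burnt (F count now 3)
Step 3: +2 fires, +3 burnt (F count now 2)
Step 4: +1 fires, +2 burnt (F count now 1)
Step 5: +1 fires, +1 burnt (F count now 1)
Step 6: +1 fires, +1 burnt (F count now 1)
Step 7: +1 fires, +1 burnt (F count now 1)
Step 8: +0 fires, +1 burnt (F count now 0)
Fire out after step 8
Initially T: 18, now '.': 23
Total burnt (originally-T cells now '.'): 11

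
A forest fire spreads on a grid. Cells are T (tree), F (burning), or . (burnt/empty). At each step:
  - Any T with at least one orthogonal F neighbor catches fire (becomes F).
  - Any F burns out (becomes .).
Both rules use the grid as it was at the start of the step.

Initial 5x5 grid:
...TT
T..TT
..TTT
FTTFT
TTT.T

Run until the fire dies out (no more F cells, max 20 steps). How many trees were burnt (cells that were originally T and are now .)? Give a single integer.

Answer: 14

Derivation:
Step 1: +5 fires, +2 burnt (F count now 5)
Step 2: +6 fires, +5 burnt (F count now 6)
Step 3: +2 fires, +6 burnt (F count now 2)
Step 4: +1 fires, +2 burnt (F count now 1)
Step 5: +0 fires, +1 burnt (F count now 0)
Fire out after step 5
Initially T: 15, now '.': 24
Total burnt (originally-T cells now '.'): 14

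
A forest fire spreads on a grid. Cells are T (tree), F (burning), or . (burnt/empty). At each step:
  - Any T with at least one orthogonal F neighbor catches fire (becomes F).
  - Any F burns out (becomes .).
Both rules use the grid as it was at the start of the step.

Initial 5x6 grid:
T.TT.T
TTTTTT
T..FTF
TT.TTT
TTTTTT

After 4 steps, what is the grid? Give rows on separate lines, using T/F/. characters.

Step 1: 5 trees catch fire, 2 burn out
  T.TT.T
  TTTFTF
  T...F.
  TT.FTF
  TTTTTT
Step 2: 7 trees catch fire, 5 burn out
  T.TF.F
  TTF.F.
  T.....
  TT..F.
  TTTFTF
Step 3: 4 trees catch fire, 7 burn out
  T.F...
  TF....
  T.....
  TT....
  TTF.F.
Step 4: 2 trees catch fire, 4 burn out
  T.....
  F.....
  T.....
  TT....
  TF....

T.....
F.....
T.....
TT....
TF....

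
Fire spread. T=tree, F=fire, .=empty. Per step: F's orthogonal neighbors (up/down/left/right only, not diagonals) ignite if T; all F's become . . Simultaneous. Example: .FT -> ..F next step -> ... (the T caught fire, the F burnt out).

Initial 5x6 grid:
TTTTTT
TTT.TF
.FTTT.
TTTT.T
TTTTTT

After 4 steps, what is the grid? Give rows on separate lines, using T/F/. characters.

Step 1: 5 trees catch fire, 2 burn out
  TTTTTF
  TFT.F.
  ..FTT.
  TFTT.T
  TTTTTT
Step 2: 9 trees catch fire, 5 burn out
  TFTTF.
  F.F...
  ...FF.
  F.FT.T
  TFTTTT
Step 3: 6 trees catch fire, 9 burn out
  F.FF..
  ......
  ......
  ...F.T
  F.FTTT
Step 4: 1 trees catch fire, 6 burn out
  ......
  ......
  ......
  .....T
  ...FTT

......
......
......
.....T
...FTT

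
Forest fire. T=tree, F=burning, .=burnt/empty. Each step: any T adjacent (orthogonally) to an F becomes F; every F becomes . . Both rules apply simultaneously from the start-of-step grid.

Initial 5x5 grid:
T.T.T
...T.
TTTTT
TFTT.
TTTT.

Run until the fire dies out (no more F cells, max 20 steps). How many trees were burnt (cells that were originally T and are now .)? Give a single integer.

Answer: 13

Derivation:
Step 1: +4 fires, +1 burnt (F count now 4)
Step 2: +5 fires, +4 burnt (F count now 5)
Step 3: +2 fires, +5 burnt (F count now 2)
Step 4: +2 fires, +2 burnt (F count now 2)
Step 5: +0 fires, +2 burnt (F count now 0)
Fire out after step 5
Initially T: 16, now '.': 22
Total burnt (originally-T cells now '.'): 13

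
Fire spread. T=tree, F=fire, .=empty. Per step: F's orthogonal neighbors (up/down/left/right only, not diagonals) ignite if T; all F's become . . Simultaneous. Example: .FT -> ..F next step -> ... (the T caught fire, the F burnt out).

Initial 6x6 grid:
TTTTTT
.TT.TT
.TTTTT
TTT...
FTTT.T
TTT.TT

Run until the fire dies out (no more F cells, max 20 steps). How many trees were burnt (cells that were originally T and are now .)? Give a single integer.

Answer: 24

Derivation:
Step 1: +3 fires, +1 burnt (F count now 3)
Step 2: +3 fires, +3 burnt (F count now 3)
Step 3: +4 fires, +3 burnt (F count now 4)
Step 4: +2 fires, +4 burnt (F count now 2)
Step 5: +3 fires, +2 burnt (F count now 3)
Step 6: +3 fires, +3 burnt (F count now 3)
Step 7: +3 fires, +3 burnt (F count now 3)
Step 8: +2 fires, +3 burnt (F count now 2)
Step 9: +1 fires, +2 burnt (F count now 1)
Step 10: +0 fires, +1 burnt (F count now 0)
Fire out after step 10
Initially T: 27, now '.': 33
Total burnt (originally-T cells now '.'): 24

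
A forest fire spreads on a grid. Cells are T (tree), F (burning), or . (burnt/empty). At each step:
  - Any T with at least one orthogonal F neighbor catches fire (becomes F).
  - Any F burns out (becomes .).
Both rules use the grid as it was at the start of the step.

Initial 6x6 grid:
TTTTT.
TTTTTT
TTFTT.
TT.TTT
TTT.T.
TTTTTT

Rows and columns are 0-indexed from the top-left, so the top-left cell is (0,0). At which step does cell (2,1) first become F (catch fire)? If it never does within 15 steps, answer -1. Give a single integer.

Step 1: cell (2,1)='F' (+3 fires, +1 burnt)
  -> target ignites at step 1
Step 2: cell (2,1)='.' (+7 fires, +3 burnt)
Step 3: cell (2,1)='.' (+7 fires, +7 burnt)
Step 4: cell (2,1)='.' (+8 fires, +7 burnt)
Step 5: cell (2,1)='.' (+3 fires, +8 burnt)
Step 6: cell (2,1)='.' (+2 fires, +3 burnt)
Step 7: cell (2,1)='.' (+0 fires, +2 burnt)
  fire out at step 7

1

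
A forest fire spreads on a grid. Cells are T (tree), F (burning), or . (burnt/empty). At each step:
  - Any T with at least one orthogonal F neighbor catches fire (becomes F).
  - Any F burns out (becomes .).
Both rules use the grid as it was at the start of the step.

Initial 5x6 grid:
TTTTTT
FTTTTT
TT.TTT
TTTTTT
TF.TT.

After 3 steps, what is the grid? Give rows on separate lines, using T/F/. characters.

Step 1: 5 trees catch fire, 2 burn out
  FTTTTT
  .FTTTT
  FT.TTT
  TFTTTT
  F..TT.
Step 2: 5 trees catch fire, 5 burn out
  .FTTTT
  ..FTTT
  .F.TTT
  F.FTTT
  ...TT.
Step 3: 3 trees catch fire, 5 burn out
  ..FTTT
  ...FTT
  ...TTT
  ...FTT
  ...TT.

..FTTT
...FTT
...TTT
...FTT
...TT.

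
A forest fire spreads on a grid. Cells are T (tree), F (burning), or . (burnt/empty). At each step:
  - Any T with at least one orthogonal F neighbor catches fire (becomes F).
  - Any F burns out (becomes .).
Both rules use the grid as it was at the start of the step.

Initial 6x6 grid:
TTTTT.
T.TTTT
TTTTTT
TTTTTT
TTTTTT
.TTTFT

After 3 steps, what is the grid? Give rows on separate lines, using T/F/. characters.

Step 1: 3 trees catch fire, 1 burn out
  TTTTT.
  T.TTTT
  TTTTTT
  TTTTTT
  TTTTFT
  .TTF.F
Step 2: 4 trees catch fire, 3 burn out
  TTTTT.
  T.TTTT
  TTTTTT
  TTTTFT
  TTTF.F
  .TF...
Step 3: 5 trees catch fire, 4 burn out
  TTTTT.
  T.TTTT
  TTTTFT
  TTTF.F
  TTF...
  .F....

TTTTT.
T.TTTT
TTTTFT
TTTF.F
TTF...
.F....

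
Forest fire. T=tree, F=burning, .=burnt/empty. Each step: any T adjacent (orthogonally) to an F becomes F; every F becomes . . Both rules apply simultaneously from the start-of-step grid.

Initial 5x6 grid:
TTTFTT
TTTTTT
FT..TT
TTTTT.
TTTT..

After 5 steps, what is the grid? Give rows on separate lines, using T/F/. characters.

Step 1: 6 trees catch fire, 2 burn out
  TTF.FT
  FTTFTT
  .F..TT
  FTTTT.
  TTTT..
Step 2: 8 trees catch fire, 6 burn out
  FF...F
  .FF.FT
  ....TT
  .FTTT.
  FTTT..
Step 3: 4 trees catch fire, 8 burn out
  ......
  .....F
  ....FT
  ..FTT.
  .FTT..
Step 4: 4 trees catch fire, 4 burn out
  ......
  ......
  .....F
  ...FF.
  ..FT..
Step 5: 1 trees catch fire, 4 burn out
  ......
  ......
  ......
  ......
  ...F..

......
......
......
......
...F..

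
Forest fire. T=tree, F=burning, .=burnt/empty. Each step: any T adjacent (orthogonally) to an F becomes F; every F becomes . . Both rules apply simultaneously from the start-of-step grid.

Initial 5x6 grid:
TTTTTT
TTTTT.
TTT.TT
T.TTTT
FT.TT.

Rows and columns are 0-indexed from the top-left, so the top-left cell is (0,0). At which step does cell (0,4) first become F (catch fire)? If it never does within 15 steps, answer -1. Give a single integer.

Step 1: cell (0,4)='T' (+2 fires, +1 burnt)
Step 2: cell (0,4)='T' (+1 fires, +2 burnt)
Step 3: cell (0,4)='T' (+2 fires, +1 burnt)
Step 4: cell (0,4)='T' (+3 fires, +2 burnt)
Step 5: cell (0,4)='T' (+3 fires, +3 burnt)
Step 6: cell (0,4)='T' (+3 fires, +3 burnt)
Step 7: cell (0,4)='T' (+4 fires, +3 burnt)
Step 8: cell (0,4)='F' (+4 fires, +4 burnt)
  -> target ignites at step 8
Step 9: cell (0,4)='.' (+2 fires, +4 burnt)
Step 10: cell (0,4)='.' (+0 fires, +2 burnt)
  fire out at step 10

8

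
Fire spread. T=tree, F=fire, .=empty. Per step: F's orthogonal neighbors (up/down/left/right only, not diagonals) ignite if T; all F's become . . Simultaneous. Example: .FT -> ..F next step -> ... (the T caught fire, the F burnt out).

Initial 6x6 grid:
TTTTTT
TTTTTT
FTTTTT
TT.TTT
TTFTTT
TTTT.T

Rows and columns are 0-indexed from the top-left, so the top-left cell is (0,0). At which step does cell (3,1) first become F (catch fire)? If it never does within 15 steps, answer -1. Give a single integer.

Step 1: cell (3,1)='T' (+6 fires, +2 burnt)
Step 2: cell (3,1)='F' (+9 fires, +6 burnt)
  -> target ignites at step 2
Step 3: cell (3,1)='.' (+6 fires, +9 burnt)
Step 4: cell (3,1)='.' (+5 fires, +6 burnt)
Step 5: cell (3,1)='.' (+3 fires, +5 burnt)
Step 6: cell (3,1)='.' (+2 fires, +3 burnt)
Step 7: cell (3,1)='.' (+1 fires, +2 burnt)
Step 8: cell (3,1)='.' (+0 fires, +1 burnt)
  fire out at step 8

2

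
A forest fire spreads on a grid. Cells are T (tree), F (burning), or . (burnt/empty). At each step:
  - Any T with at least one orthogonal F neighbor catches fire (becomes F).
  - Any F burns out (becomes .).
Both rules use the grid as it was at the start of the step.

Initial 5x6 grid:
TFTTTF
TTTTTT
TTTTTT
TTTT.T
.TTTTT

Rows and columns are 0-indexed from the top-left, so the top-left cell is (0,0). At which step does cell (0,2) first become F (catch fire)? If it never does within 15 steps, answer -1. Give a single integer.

Step 1: cell (0,2)='F' (+5 fires, +2 burnt)
  -> target ignites at step 1
Step 2: cell (0,2)='.' (+6 fires, +5 burnt)
Step 3: cell (0,2)='.' (+6 fires, +6 burnt)
Step 4: cell (0,2)='.' (+5 fires, +6 burnt)
Step 5: cell (0,2)='.' (+3 fires, +5 burnt)
Step 6: cell (0,2)='.' (+1 fires, +3 burnt)
Step 7: cell (0,2)='.' (+0 fires, +1 burnt)
  fire out at step 7

1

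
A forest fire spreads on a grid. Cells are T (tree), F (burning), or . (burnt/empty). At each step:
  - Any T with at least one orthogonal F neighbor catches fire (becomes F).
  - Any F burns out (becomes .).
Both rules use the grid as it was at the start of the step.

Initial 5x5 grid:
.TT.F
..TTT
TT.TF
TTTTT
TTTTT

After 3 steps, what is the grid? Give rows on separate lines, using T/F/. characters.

Step 1: 3 trees catch fire, 2 burn out
  .TT..
  ..TTF
  TT.F.
  TTTTF
  TTTTT
Step 2: 3 trees catch fire, 3 burn out
  .TT..
  ..TF.
  TT...
  TTTF.
  TTTTF
Step 3: 3 trees catch fire, 3 burn out
  .TT..
  ..F..
  TT...
  TTF..
  TTTF.

.TT..
..F..
TT...
TTF..
TTTF.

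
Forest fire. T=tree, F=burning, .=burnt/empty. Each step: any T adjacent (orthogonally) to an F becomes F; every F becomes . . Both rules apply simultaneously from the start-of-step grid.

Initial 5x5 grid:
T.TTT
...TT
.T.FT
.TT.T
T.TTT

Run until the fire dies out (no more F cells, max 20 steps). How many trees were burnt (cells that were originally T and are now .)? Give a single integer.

Answer: 13

Derivation:
Step 1: +2 fires, +1 burnt (F count now 2)
Step 2: +3 fires, +2 burnt (F count now 3)
Step 3: +3 fires, +3 burnt (F count now 3)
Step 4: +1 fires, +3 burnt (F count now 1)
Step 5: +1 fires, +1 burnt (F count now 1)
Step 6: +1 fires, +1 burnt (F count now 1)
Step 7: +1 fires, +1 burnt (F count now 1)
Step 8: +1 fires, +1 burnt (F count now 1)
Step 9: +0 fires, +1 burnt (F count now 0)
Fire out after step 9
Initially T: 15, now '.': 23
Total burnt (originally-T cells now '.'): 13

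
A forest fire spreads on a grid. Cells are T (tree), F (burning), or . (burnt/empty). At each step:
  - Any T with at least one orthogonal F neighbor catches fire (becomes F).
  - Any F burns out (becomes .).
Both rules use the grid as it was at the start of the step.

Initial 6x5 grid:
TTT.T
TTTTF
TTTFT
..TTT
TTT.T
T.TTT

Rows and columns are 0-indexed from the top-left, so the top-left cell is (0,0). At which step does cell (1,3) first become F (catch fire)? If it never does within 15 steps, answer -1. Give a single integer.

Step 1: cell (1,3)='F' (+5 fires, +2 burnt)
  -> target ignites at step 1
Step 2: cell (1,3)='.' (+4 fires, +5 burnt)
Step 3: cell (1,3)='.' (+5 fires, +4 burnt)
Step 4: cell (1,3)='.' (+5 fires, +5 burnt)
Step 5: cell (1,3)='.' (+3 fires, +5 burnt)
Step 6: cell (1,3)='.' (+1 fires, +3 burnt)
Step 7: cell (1,3)='.' (+0 fires, +1 burnt)
  fire out at step 7

1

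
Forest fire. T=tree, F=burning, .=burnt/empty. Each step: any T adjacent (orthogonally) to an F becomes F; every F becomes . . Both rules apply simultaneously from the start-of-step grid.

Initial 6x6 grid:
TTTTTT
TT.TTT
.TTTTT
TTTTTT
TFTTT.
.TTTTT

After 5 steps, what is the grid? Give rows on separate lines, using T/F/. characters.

Step 1: 4 trees catch fire, 1 burn out
  TTTTTT
  TT.TTT
  .TTTTT
  TFTTTT
  F.FTT.
  .FTTTT
Step 2: 5 trees catch fire, 4 burn out
  TTTTTT
  TT.TTT
  .FTTTT
  F.FTTT
  ...FT.
  ..FTTT
Step 3: 5 trees catch fire, 5 burn out
  TTTTTT
  TF.TTT
  ..FTTT
  ...FTT
  ....F.
  ...FTT
Step 4: 5 trees catch fire, 5 burn out
  TFTTTT
  F..TTT
  ...FTT
  ....FT
  ......
  ....FT
Step 5: 6 trees catch fire, 5 burn out
  F.FTTT
  ...FTT
  ....FT
  .....F
  ......
  .....F

F.FTTT
...FTT
....FT
.....F
......
.....F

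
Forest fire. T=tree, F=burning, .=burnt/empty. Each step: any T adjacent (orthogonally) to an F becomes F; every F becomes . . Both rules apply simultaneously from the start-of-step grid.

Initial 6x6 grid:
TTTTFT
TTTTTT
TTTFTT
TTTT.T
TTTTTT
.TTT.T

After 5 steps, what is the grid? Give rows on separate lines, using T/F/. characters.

Step 1: 7 trees catch fire, 2 burn out
  TTTF.F
  TTTFFT
  TTF.FT
  TTTF.T
  TTTTTT
  .TTT.T
Step 2: 7 trees catch fire, 7 burn out
  TTF...
  TTF..F
  TF...F
  TTF..T
  TTTFTT
  .TTT.T
Step 3: 8 trees catch fire, 7 burn out
  TF....
  TF....
  F.....
  TF...F
  TTF.FT
  .TTF.T
Step 4: 6 trees catch fire, 8 burn out
  F.....
  F.....
  ......
  F.....
  TF...F
  .TF..T
Step 5: 3 trees catch fire, 6 burn out
  ......
  ......
  ......
  ......
  F.....
  .F...F

......
......
......
......
F.....
.F...F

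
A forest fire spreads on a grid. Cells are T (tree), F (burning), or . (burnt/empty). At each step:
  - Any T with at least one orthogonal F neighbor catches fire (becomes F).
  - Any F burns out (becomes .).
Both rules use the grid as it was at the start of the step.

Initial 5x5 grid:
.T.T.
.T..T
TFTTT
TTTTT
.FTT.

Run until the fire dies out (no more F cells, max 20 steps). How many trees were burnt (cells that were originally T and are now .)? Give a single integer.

Step 1: +5 fires, +2 burnt (F count now 5)
Step 2: +5 fires, +5 burnt (F count now 5)
Step 3: +2 fires, +5 burnt (F count now 2)
Step 4: +2 fires, +2 burnt (F count now 2)
Step 5: +0 fires, +2 burnt (F count now 0)
Fire out after step 5
Initially T: 15, now '.': 24
Total burnt (originally-T cells now '.'): 14

Answer: 14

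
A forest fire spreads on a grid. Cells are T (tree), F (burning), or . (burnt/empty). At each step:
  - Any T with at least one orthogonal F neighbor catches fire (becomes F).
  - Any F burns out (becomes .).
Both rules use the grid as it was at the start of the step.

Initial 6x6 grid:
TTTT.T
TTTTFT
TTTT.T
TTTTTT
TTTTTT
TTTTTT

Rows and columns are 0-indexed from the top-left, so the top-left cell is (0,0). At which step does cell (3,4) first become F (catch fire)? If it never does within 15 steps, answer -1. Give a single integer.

Step 1: cell (3,4)='T' (+2 fires, +1 burnt)
Step 2: cell (3,4)='T' (+5 fires, +2 burnt)
Step 3: cell (3,4)='T' (+5 fires, +5 burnt)
Step 4: cell (3,4)='F' (+7 fires, +5 burnt)
  -> target ignites at step 4
Step 5: cell (3,4)='.' (+7 fires, +7 burnt)
Step 6: cell (3,4)='.' (+4 fires, +7 burnt)
Step 7: cell (3,4)='.' (+2 fires, +4 burnt)
Step 8: cell (3,4)='.' (+1 fires, +2 burnt)
Step 9: cell (3,4)='.' (+0 fires, +1 burnt)
  fire out at step 9

4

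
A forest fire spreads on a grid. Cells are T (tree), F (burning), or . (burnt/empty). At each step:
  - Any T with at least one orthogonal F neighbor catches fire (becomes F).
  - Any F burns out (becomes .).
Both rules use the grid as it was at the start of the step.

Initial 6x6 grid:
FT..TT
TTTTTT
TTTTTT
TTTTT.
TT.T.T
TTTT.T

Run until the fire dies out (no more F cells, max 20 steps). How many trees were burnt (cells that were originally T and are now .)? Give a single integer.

Step 1: +2 fires, +1 burnt (F count now 2)
Step 2: +2 fires, +2 burnt (F count now 2)
Step 3: +3 fires, +2 burnt (F count now 3)
Step 4: +4 fires, +3 burnt (F count now 4)
Step 5: +5 fires, +4 burnt (F count now 5)
Step 6: +5 fires, +5 burnt (F count now 5)
Step 7: +5 fires, +5 burnt (F count now 5)
Step 8: +1 fires, +5 burnt (F count now 1)
Step 9: +0 fires, +1 burnt (F count now 0)
Fire out after step 9
Initially T: 29, now '.': 34
Total burnt (originally-T cells now '.'): 27

Answer: 27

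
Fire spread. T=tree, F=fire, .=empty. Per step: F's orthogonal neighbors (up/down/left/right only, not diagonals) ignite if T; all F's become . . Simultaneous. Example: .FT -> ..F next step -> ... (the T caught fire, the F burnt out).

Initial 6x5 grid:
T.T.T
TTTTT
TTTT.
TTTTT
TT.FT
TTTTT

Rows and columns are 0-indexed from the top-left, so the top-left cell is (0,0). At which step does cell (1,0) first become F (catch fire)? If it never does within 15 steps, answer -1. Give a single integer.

Step 1: cell (1,0)='T' (+3 fires, +1 burnt)
Step 2: cell (1,0)='T' (+5 fires, +3 burnt)
Step 3: cell (1,0)='T' (+4 fires, +5 burnt)
Step 4: cell (1,0)='T' (+6 fires, +4 burnt)
Step 5: cell (1,0)='T' (+5 fires, +6 burnt)
Step 6: cell (1,0)='F' (+1 fires, +5 burnt)
  -> target ignites at step 6
Step 7: cell (1,0)='.' (+1 fires, +1 burnt)
Step 8: cell (1,0)='.' (+0 fires, +1 burnt)
  fire out at step 8

6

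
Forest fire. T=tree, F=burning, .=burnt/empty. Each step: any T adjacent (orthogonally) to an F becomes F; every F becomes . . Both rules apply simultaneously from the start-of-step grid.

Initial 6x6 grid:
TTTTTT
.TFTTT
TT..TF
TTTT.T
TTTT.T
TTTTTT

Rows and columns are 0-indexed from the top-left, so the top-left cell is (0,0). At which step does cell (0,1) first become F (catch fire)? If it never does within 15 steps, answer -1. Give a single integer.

Step 1: cell (0,1)='T' (+6 fires, +2 burnt)
Step 2: cell (0,1)='F' (+6 fires, +6 burnt)
  -> target ignites at step 2
Step 3: cell (0,1)='.' (+5 fires, +6 burnt)
Step 4: cell (0,1)='.' (+4 fires, +5 burnt)
Step 5: cell (0,1)='.' (+5 fires, +4 burnt)
Step 6: cell (0,1)='.' (+3 fires, +5 burnt)
Step 7: cell (0,1)='.' (+0 fires, +3 burnt)
  fire out at step 7

2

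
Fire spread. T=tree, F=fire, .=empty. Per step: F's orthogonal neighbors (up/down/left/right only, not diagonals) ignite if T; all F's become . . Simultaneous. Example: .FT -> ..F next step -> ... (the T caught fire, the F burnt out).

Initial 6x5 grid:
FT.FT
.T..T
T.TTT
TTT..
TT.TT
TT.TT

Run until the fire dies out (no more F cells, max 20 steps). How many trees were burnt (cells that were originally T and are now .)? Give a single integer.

Step 1: +2 fires, +2 burnt (F count now 2)
Step 2: +2 fires, +2 burnt (F count now 2)
Step 3: +1 fires, +2 burnt (F count now 1)
Step 4: +1 fires, +1 burnt (F count now 1)
Step 5: +1 fires, +1 burnt (F count now 1)
Step 6: +1 fires, +1 burnt (F count now 1)
Step 7: +1 fires, +1 burnt (F count now 1)
Step 8: +2 fires, +1 burnt (F count now 2)
Step 9: +3 fires, +2 burnt (F count now 3)
Step 10: +1 fires, +3 burnt (F count now 1)
Step 11: +0 fires, +1 burnt (F count now 0)
Fire out after step 11
Initially T: 19, now '.': 26
Total burnt (originally-T cells now '.'): 15

Answer: 15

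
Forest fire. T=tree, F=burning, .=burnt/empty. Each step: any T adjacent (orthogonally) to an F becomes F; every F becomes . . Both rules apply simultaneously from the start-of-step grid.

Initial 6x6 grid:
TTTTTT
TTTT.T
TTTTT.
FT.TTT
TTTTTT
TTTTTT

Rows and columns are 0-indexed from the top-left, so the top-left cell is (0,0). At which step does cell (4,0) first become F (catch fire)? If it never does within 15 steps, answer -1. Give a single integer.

Step 1: cell (4,0)='F' (+3 fires, +1 burnt)
  -> target ignites at step 1
Step 2: cell (4,0)='.' (+4 fires, +3 burnt)
Step 3: cell (4,0)='.' (+5 fires, +4 burnt)
Step 4: cell (4,0)='.' (+5 fires, +5 burnt)
Step 5: cell (4,0)='.' (+6 fires, +5 burnt)
Step 6: cell (4,0)='.' (+4 fires, +6 burnt)
Step 7: cell (4,0)='.' (+3 fires, +4 burnt)
Step 8: cell (4,0)='.' (+1 fires, +3 burnt)
Step 9: cell (4,0)='.' (+1 fires, +1 burnt)
Step 10: cell (4,0)='.' (+0 fires, +1 burnt)
  fire out at step 10

1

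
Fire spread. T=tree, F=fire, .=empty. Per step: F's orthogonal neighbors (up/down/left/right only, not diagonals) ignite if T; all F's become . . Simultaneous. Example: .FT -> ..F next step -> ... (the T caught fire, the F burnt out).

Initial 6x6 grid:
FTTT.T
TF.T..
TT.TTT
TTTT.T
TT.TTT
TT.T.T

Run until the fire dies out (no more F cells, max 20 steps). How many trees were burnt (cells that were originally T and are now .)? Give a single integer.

Step 1: +3 fires, +2 burnt (F count now 3)
Step 2: +3 fires, +3 burnt (F count now 3)
Step 3: +4 fires, +3 burnt (F count now 4)
Step 4: +4 fires, +4 burnt (F count now 4)
Step 5: +3 fires, +4 burnt (F count now 3)
Step 6: +3 fires, +3 burnt (F count now 3)
Step 7: +2 fires, +3 burnt (F count now 2)
Step 8: +2 fires, +2 burnt (F count now 2)
Step 9: +0 fires, +2 burnt (F count now 0)
Fire out after step 9
Initially T: 25, now '.': 35
Total burnt (originally-T cells now '.'): 24

Answer: 24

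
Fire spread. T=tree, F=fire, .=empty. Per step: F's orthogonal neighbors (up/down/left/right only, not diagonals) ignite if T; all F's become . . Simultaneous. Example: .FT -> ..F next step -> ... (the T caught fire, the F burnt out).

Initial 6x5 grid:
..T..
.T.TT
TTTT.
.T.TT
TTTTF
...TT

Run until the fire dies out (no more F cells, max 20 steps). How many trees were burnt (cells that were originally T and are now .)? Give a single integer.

Answer: 16

Derivation:
Step 1: +3 fires, +1 burnt (F count now 3)
Step 2: +3 fires, +3 burnt (F count now 3)
Step 3: +2 fires, +3 burnt (F count now 2)
Step 4: +4 fires, +2 burnt (F count now 4)
Step 5: +2 fires, +4 burnt (F count now 2)
Step 6: +2 fires, +2 burnt (F count now 2)
Step 7: +0 fires, +2 burnt (F count now 0)
Fire out after step 7
Initially T: 17, now '.': 29
Total burnt (originally-T cells now '.'): 16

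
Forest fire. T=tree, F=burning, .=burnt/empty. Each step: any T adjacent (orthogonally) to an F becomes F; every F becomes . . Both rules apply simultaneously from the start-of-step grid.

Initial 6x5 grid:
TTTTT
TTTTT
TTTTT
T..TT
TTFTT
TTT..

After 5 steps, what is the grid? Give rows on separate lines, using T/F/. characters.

Step 1: 3 trees catch fire, 1 burn out
  TTTTT
  TTTTT
  TTTTT
  T..TT
  TF.FT
  TTF..
Step 2: 4 trees catch fire, 3 burn out
  TTTTT
  TTTTT
  TTTTT
  T..FT
  F...F
  TF...
Step 3: 4 trees catch fire, 4 burn out
  TTTTT
  TTTTT
  TTTFT
  F...F
  .....
  F....
Step 4: 4 trees catch fire, 4 burn out
  TTTTT
  TTTFT
  FTF.F
  .....
  .....
  .....
Step 5: 5 trees catch fire, 4 burn out
  TTTFT
  FTF.F
  .F...
  .....
  .....
  .....

TTTFT
FTF.F
.F...
.....
.....
.....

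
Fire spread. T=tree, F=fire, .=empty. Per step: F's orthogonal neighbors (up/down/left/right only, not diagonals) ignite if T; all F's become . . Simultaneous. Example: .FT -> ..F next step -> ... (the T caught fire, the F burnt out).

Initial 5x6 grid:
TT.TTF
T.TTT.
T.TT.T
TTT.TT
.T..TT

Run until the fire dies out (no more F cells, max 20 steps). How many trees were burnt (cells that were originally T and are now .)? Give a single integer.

Step 1: +1 fires, +1 burnt (F count now 1)
Step 2: +2 fires, +1 burnt (F count now 2)
Step 3: +1 fires, +2 burnt (F count now 1)
Step 4: +2 fires, +1 burnt (F count now 2)
Step 5: +1 fires, +2 burnt (F count now 1)
Step 6: +1 fires, +1 burnt (F count now 1)
Step 7: +1 fires, +1 burnt (F count now 1)
Step 8: +2 fires, +1 burnt (F count now 2)
Step 9: +1 fires, +2 burnt (F count now 1)
Step 10: +1 fires, +1 burnt (F count now 1)
Step 11: +1 fires, +1 burnt (F count now 1)
Step 12: +1 fires, +1 burnt (F count now 1)
Step 13: +0 fires, +1 burnt (F count now 0)
Fire out after step 13
Initially T: 20, now '.': 25
Total burnt (originally-T cells now '.'): 15

Answer: 15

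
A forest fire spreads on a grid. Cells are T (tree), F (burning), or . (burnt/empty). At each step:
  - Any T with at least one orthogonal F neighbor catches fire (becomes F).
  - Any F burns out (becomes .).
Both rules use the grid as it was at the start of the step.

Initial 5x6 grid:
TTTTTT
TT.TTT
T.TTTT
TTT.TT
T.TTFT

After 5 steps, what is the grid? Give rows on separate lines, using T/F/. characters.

Step 1: 3 trees catch fire, 1 burn out
  TTTTTT
  TT.TTT
  T.TTTT
  TTT.FT
  T.TF.F
Step 2: 3 trees catch fire, 3 burn out
  TTTTTT
  TT.TTT
  T.TTFT
  TTT..F
  T.F...
Step 3: 4 trees catch fire, 3 burn out
  TTTTTT
  TT.TFT
  T.TF.F
  TTF...
  T.....
Step 4: 5 trees catch fire, 4 burn out
  TTTTFT
  TT.F.F
  T.F...
  TF....
  T.....
Step 5: 3 trees catch fire, 5 burn out
  TTTF.F
  TT....
  T.....
  F.....
  T.....

TTTF.F
TT....
T.....
F.....
T.....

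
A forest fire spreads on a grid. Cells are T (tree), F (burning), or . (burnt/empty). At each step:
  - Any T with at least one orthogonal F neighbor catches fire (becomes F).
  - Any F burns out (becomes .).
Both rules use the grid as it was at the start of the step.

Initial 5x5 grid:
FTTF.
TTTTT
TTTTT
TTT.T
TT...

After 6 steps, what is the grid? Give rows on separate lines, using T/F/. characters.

Step 1: 4 trees catch fire, 2 burn out
  .FF..
  FTTFT
  TTTTT
  TTT.T
  TT...
Step 2: 5 trees catch fire, 4 burn out
  .....
  .FF.F
  FTTFT
  TTT.T
  TT...
Step 3: 4 trees catch fire, 5 burn out
  .....
  .....
  .FF.F
  FTT.T
  TT...
Step 4: 4 trees catch fire, 4 burn out
  .....
  .....
  .....
  .FF.F
  FT...
Step 5: 1 trees catch fire, 4 burn out
  .....
  .....
  .....
  .....
  .F...
Step 6: 0 trees catch fire, 1 burn out
  .....
  .....
  .....
  .....
  .....

.....
.....
.....
.....
.....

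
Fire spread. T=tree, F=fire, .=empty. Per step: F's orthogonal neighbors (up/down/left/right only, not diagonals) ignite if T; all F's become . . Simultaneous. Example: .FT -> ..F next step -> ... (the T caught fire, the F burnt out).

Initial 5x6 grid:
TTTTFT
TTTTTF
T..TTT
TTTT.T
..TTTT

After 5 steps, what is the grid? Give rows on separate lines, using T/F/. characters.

Step 1: 4 trees catch fire, 2 burn out
  TTTF.F
  TTTTF.
  T..TTF
  TTTT.T
  ..TTTT
Step 2: 4 trees catch fire, 4 burn out
  TTF...
  TTTF..
  T..TF.
  TTTT.F
  ..TTTT
Step 3: 4 trees catch fire, 4 burn out
  TF....
  TTF...
  T..F..
  TTTT..
  ..TTTF
Step 4: 4 trees catch fire, 4 burn out
  F.....
  TF....
  T.....
  TTTF..
  ..TTF.
Step 5: 3 trees catch fire, 4 burn out
  ......
  F.....
  T.....
  TTF...
  ..TF..

......
F.....
T.....
TTF...
..TF..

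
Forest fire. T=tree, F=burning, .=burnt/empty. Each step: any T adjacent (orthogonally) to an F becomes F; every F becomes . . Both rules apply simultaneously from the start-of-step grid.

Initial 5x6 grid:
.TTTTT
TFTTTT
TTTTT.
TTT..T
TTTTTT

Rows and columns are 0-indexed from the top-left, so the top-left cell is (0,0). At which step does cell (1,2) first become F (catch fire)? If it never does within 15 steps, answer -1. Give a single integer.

Step 1: cell (1,2)='F' (+4 fires, +1 burnt)
  -> target ignites at step 1
Step 2: cell (1,2)='.' (+5 fires, +4 burnt)
Step 3: cell (1,2)='.' (+6 fires, +5 burnt)
Step 4: cell (1,2)='.' (+5 fires, +6 burnt)
Step 5: cell (1,2)='.' (+2 fires, +5 burnt)
Step 6: cell (1,2)='.' (+1 fires, +2 burnt)
Step 7: cell (1,2)='.' (+1 fires, +1 burnt)
Step 8: cell (1,2)='.' (+1 fires, +1 burnt)
Step 9: cell (1,2)='.' (+0 fires, +1 burnt)
  fire out at step 9

1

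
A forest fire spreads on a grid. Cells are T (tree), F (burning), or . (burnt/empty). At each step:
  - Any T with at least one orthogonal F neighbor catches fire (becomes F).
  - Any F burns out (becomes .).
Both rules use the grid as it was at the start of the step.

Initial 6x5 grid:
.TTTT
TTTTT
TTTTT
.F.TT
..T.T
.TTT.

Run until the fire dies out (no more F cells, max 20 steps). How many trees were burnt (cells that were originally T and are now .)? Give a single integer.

Answer: 17

Derivation:
Step 1: +1 fires, +1 burnt (F count now 1)
Step 2: +3 fires, +1 burnt (F count now 3)
Step 3: +4 fires, +3 burnt (F count now 4)
Step 4: +4 fires, +4 burnt (F count now 4)
Step 5: +3 fires, +4 burnt (F count now 3)
Step 6: +2 fires, +3 burnt (F count now 2)
Step 7: +0 fires, +2 burnt (F count now 0)
Fire out after step 7
Initially T: 21, now '.': 26
Total burnt (originally-T cells now '.'): 17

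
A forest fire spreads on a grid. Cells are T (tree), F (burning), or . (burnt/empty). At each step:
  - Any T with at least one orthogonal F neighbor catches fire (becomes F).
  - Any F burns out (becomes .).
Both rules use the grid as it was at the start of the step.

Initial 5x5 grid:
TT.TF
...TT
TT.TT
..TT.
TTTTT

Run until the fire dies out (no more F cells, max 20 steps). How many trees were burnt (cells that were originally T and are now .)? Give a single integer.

Answer: 12

Derivation:
Step 1: +2 fires, +1 burnt (F count now 2)
Step 2: +2 fires, +2 burnt (F count now 2)
Step 3: +1 fires, +2 burnt (F count now 1)
Step 4: +1 fires, +1 burnt (F count now 1)
Step 5: +2 fires, +1 burnt (F count now 2)
Step 6: +2 fires, +2 burnt (F count now 2)
Step 7: +1 fires, +2 burnt (F count now 1)
Step 8: +1 fires, +1 burnt (F count now 1)
Step 9: +0 fires, +1 burnt (F count now 0)
Fire out after step 9
Initially T: 16, now '.': 21
Total burnt (originally-T cells now '.'): 12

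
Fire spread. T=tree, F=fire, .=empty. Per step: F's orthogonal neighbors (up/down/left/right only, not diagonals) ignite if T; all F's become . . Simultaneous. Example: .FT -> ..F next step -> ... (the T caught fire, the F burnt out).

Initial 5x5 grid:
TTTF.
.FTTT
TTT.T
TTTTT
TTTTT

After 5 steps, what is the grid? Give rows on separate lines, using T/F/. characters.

Step 1: 5 trees catch fire, 2 burn out
  TFF..
  ..FFT
  TFT.T
  TTTTT
  TTTTT
Step 2: 5 trees catch fire, 5 burn out
  F....
  ....F
  F.F.T
  TFTTT
  TTTTT
Step 3: 4 trees catch fire, 5 burn out
  .....
  .....
  ....F
  F.FTT
  TFTTT
Step 4: 4 trees catch fire, 4 burn out
  .....
  .....
  .....
  ...FF
  F.FTT
Step 5: 2 trees catch fire, 4 burn out
  .....
  .....
  .....
  .....
  ...FF

.....
.....
.....
.....
...FF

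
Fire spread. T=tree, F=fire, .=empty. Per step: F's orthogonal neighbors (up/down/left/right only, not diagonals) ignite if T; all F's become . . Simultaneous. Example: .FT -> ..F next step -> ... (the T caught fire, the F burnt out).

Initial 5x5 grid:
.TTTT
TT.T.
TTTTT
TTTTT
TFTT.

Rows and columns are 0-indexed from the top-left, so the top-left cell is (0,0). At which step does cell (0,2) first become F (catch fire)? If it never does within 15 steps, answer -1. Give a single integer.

Step 1: cell (0,2)='T' (+3 fires, +1 burnt)
Step 2: cell (0,2)='T' (+4 fires, +3 burnt)
Step 3: cell (0,2)='T' (+4 fires, +4 burnt)
Step 4: cell (0,2)='T' (+4 fires, +4 burnt)
Step 5: cell (0,2)='F' (+3 fires, +4 burnt)
  -> target ignites at step 5
Step 6: cell (0,2)='.' (+1 fires, +3 burnt)
Step 7: cell (0,2)='.' (+1 fires, +1 burnt)
Step 8: cell (0,2)='.' (+0 fires, +1 burnt)
  fire out at step 8

5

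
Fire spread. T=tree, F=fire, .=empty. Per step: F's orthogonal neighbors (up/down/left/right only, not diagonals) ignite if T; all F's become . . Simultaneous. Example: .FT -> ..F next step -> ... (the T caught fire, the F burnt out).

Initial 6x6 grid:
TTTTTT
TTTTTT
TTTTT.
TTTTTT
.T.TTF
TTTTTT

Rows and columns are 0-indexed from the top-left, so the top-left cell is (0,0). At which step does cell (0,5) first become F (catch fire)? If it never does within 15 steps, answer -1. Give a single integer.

Step 1: cell (0,5)='T' (+3 fires, +1 burnt)
Step 2: cell (0,5)='T' (+3 fires, +3 burnt)
Step 3: cell (0,5)='T' (+3 fires, +3 burnt)
Step 4: cell (0,5)='T' (+4 fires, +3 burnt)
Step 5: cell (0,5)='T' (+6 fires, +4 burnt)
Step 6: cell (0,5)='F' (+7 fires, +6 burnt)
  -> target ignites at step 6
Step 7: cell (0,5)='.' (+3 fires, +7 burnt)
Step 8: cell (0,5)='.' (+2 fires, +3 burnt)
Step 9: cell (0,5)='.' (+1 fires, +2 burnt)
Step 10: cell (0,5)='.' (+0 fires, +1 burnt)
  fire out at step 10

6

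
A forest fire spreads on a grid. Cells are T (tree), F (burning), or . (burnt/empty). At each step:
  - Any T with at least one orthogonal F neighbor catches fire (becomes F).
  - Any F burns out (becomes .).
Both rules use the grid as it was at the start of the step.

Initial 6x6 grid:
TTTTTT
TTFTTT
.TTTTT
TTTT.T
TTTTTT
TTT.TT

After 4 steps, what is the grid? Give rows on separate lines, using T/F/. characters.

Step 1: 4 trees catch fire, 1 burn out
  TTFTTT
  TF.FTT
  .TFTTT
  TTTT.T
  TTTTTT
  TTT.TT
Step 2: 7 trees catch fire, 4 burn out
  TF.FTT
  F...FT
  .F.FTT
  TTFT.T
  TTTTTT
  TTT.TT
Step 3: 7 trees catch fire, 7 burn out
  F...FT
  .....F
  ....FT
  TF.F.T
  TTFTTT
  TTT.TT
Step 4: 6 trees catch fire, 7 burn out
  .....F
  ......
  .....F
  F....T
  TF.FTT
  TTF.TT

.....F
......
.....F
F....T
TF.FTT
TTF.TT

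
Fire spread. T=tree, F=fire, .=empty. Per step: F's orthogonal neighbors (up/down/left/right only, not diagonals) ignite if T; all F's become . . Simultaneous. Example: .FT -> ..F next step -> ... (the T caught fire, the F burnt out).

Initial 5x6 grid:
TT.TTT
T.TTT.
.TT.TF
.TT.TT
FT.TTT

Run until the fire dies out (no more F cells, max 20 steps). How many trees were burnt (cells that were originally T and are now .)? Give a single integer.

Step 1: +3 fires, +2 burnt (F count now 3)
Step 2: +4 fires, +3 burnt (F count now 4)
Step 3: +5 fires, +4 burnt (F count now 5)
Step 4: +5 fires, +5 burnt (F count now 5)
Step 5: +0 fires, +5 burnt (F count now 0)
Fire out after step 5
Initially T: 20, now '.': 27
Total burnt (originally-T cells now '.'): 17

Answer: 17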